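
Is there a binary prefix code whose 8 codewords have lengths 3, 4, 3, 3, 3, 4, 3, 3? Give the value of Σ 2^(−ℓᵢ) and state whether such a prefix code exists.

0.875; yes

With common denominator 2^4 = 16: Σ 2^(−ℓᵢ) = 2/16 + 1/16 + 2/16 + 2/16 + 2/16 + 1/16 + 2/16 + 2/16 = 14/16 = 0.875.
Kraft's inequality requires Σ ≤ 1; here Σ = 0.875 ≤ 1, so such a prefix code exists.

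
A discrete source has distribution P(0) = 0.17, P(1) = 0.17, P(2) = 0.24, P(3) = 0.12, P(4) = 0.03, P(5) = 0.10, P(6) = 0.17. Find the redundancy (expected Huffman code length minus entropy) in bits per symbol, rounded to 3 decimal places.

Entropy H = −Σ p log₂ p ≈ 2.6489 bits.
Huffman merges: 3/100+1/10→13/100; 3/25+13/100→1/4; 17/100+17/100→17/50; 17/100+6/25→41/100; 1/4+17/50→59/100; 41/100+59/100→1. L = 68/25 ≈ 2.7200.
L − H = 2.7200 − 2.6489 = 0.071 bits.

0.071 bits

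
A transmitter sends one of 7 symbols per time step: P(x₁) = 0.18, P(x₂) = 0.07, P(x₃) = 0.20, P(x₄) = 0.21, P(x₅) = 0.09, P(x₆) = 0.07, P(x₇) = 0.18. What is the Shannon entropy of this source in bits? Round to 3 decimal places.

2.678 bits

H = −Σ pᵢ log₂ pᵢ.
−0.18·log₂(0.18) = 0.4453
−0.07·log₂(0.07) = 0.2686
−0.20·log₂(0.20) = 0.4644
−0.21·log₂(0.21) = 0.4728
−0.09·log₂(0.09) = 0.3127
−0.07·log₂(0.07) = 0.2686
−0.18·log₂(0.18) = 0.4453
Sum ≈ 2.6776 → 2.678 bits.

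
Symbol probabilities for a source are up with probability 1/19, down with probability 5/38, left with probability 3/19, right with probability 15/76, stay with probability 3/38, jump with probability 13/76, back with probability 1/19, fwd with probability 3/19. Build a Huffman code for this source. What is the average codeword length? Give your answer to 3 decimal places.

2.908 bits/symbol

Repeatedly combine the two least-probable nodes; the expected code length is the sum of the merged weights.
merge 1/19 + 1/19 → 2/19
merge 3/38 + 2/19 → 7/38
merge 5/38 + 3/19 → 11/38
merge 3/19 + 13/76 → 25/76
merge 7/38 + 15/76 → 29/76
merge 11/38 + 25/76 → 47/76
merge 29/76 + 47/76 → 1
L = 2/19 + 7/38 + 11/38 + 25/76 + 29/76 + 47/76 + 1 = 221/76 ≈ 2.908 bits/symbol.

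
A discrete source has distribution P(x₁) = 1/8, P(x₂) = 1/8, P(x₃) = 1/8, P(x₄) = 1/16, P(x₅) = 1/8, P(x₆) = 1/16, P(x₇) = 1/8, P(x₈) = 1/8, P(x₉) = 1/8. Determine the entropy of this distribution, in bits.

Each probability is a power of 1/2, so log₂(1/p) is an integer.
H = Σ p·log₂(1/p) = 1/8·3 + 1/8·3 + 1/8·3 + 1/16·4 + 1/8·3 + 1/16·4 + 1/8·3 + 1/8·3 + 1/8·3 = 3.125 bits.

3.125 bits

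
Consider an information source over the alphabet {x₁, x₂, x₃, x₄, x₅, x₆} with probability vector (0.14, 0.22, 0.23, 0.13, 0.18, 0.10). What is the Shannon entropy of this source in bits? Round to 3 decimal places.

2.525 bits

H = −Σ pᵢ log₂ pᵢ.
−0.14·log₂(0.14) = 0.3971
−0.22·log₂(0.22) = 0.4806
−0.23·log₂(0.23) = 0.4877
−0.13·log₂(0.13) = 0.3826
−0.18·log₂(0.18) = 0.4453
−0.10·log₂(0.10) = 0.3322
Sum ≈ 2.5255 → 2.525 bits.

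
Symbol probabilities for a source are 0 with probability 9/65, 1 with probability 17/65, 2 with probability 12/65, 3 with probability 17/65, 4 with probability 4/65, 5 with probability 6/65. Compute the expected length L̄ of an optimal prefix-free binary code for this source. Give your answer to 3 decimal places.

Repeatedly combine the two least-probable nodes; the expected code length is the sum of the merged weights.
merge 4/65 + 6/65 → 2/13
merge 9/65 + 2/13 → 19/65
merge 12/65 + 17/65 → 29/65
merge 17/65 + 19/65 → 36/65
merge 29/65 + 36/65 → 1
L = 2/13 + 19/65 + 29/65 + 36/65 + 1 = 159/65 ≈ 2.446 bits/symbol.

2.446 bits/symbol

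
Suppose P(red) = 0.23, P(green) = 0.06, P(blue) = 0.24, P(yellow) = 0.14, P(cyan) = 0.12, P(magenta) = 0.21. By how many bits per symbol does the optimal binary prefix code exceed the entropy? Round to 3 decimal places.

0.038 bits

Entropy H = −Σ p log₂ p ≈ 2.4623 bits.
Huffman merges: 3/50+3/25→9/50; 7/50+9/50→8/25; 21/100+23/100→11/25; 6/25+8/25→14/25; 11/25+14/25→1. L = 5/2 ≈ 2.5000.
L − H = 2.5000 − 2.4623 = 0.038 bits.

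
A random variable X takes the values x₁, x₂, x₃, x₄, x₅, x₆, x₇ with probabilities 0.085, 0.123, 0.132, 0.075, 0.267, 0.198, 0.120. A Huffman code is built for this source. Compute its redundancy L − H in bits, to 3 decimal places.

Entropy H = −Σ p log₂ p ≈ 2.6784 bits.
Huffman merges: 3/40+17/200→4/25; 3/25+123/1000→243/1000; 33/250+4/25→73/250; 99/500+243/1000→441/1000; 267/1000+73/250→559/1000; 441/1000+559/1000→1. L = 539/200 ≈ 2.6950.
L − H = 2.6950 − 2.6784 = 0.017 bits.

0.017 bits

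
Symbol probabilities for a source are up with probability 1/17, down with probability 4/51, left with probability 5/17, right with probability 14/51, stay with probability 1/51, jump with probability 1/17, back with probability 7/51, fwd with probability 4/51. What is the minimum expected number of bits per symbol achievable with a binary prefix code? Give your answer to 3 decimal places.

Repeatedly combine the two least-probable nodes; the expected code length is the sum of the merged weights.
merge 1/51 + 1/17 → 4/51
merge 1/17 + 4/51 → 7/51
merge 4/51 + 4/51 → 8/51
merge 7/51 + 7/51 → 14/51
merge 8/51 + 14/51 → 22/51
merge 14/51 + 5/17 → 29/51
merge 22/51 + 29/51 → 1
L = 4/51 + 7/51 + 8/51 + 14/51 + 22/51 + 29/51 + 1 = 45/17 ≈ 2.647 bits/symbol.

2.647 bits/symbol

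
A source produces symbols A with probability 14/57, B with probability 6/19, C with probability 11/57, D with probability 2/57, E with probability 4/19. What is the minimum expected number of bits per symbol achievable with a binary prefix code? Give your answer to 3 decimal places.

Repeatedly combine the two least-probable nodes; the expected code length is the sum of the merged weights.
merge 2/57 + 11/57 → 13/57
merge 4/19 + 13/57 → 25/57
merge 14/57 + 6/19 → 32/57
merge 25/57 + 32/57 → 1
L = 13/57 + 25/57 + 32/57 + 1 = 127/57 ≈ 2.228 bits/symbol.

2.228 bits/symbol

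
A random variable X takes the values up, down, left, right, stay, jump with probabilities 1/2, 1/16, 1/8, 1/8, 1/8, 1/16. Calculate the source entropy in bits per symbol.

2.125 bits

Each probability is a power of 1/2, so log₂(1/p) is an integer.
H = Σ p·log₂(1/p) = 1/2·1 + 1/16·4 + 1/8·3 + 1/8·3 + 1/8·3 + 1/16·4 = 2.125 bits.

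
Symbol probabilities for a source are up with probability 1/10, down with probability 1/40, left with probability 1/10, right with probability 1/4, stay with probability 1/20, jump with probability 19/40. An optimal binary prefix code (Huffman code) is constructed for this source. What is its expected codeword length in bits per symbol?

2.05 bits/symbol

Repeatedly combine the two least-probable nodes; the expected code length is the sum of the merged weights.
merge 1/40 + 1/20 → 3/40
merge 3/40 + 1/10 → 7/40
merge 1/10 + 7/40 → 11/40
merge 1/4 + 11/40 → 21/40
merge 19/40 + 21/40 → 1
L = 3/40 + 7/40 + 11/40 + 21/40 + 1 = 41/20 = 2.05 bits/symbol.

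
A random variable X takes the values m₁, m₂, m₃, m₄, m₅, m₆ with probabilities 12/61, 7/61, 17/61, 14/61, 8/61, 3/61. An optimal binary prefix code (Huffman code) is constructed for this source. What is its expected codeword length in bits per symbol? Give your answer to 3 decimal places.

2.459 bits/symbol

Repeatedly combine the two least-probable nodes; the expected code length is the sum of the merged weights.
merge 3/61 + 7/61 → 10/61
merge 8/61 + 10/61 → 18/61
merge 12/61 + 14/61 → 26/61
merge 17/61 + 18/61 → 35/61
merge 26/61 + 35/61 → 1
L = 10/61 + 18/61 + 26/61 + 35/61 + 1 = 150/61 ≈ 2.459 bits/symbol.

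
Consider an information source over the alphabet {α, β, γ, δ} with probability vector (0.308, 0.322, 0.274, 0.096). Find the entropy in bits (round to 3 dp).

1.886 bits

H = −Σ pᵢ log₂ pᵢ.
−0.308·log₂(0.308) = 0.5233
−0.322·log₂(0.322) = 0.5264
−0.274·log₂(0.274) = 0.5118
−0.096·log₂(0.096) = 0.3246
Sum ≈ 1.8860 → 1.886 bits.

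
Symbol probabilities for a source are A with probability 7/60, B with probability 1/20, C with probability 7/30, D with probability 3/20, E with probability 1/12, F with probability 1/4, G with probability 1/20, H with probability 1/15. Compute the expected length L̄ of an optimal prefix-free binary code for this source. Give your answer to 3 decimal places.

Repeatedly combine the two least-probable nodes; the expected code length is the sum of the merged weights.
merge 1/20 + 1/20 → 1/10
merge 1/15 + 1/12 → 3/20
merge 1/10 + 7/60 → 13/60
merge 3/20 + 3/20 → 3/10
merge 13/60 + 7/30 → 9/20
merge 1/4 + 3/10 → 11/20
merge 9/20 + 11/20 → 1
L = 1/10 + 3/20 + 13/60 + 3/10 + 9/20 + 11/20 + 1 = 83/30 ≈ 2.767 bits/symbol.

2.767 bits/symbol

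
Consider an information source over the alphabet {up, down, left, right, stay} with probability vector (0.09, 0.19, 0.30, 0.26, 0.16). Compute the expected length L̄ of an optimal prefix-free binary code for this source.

2.25 bits/symbol

Repeatedly combine the two least-probable nodes; the expected code length is the sum of the merged weights.
merge 9/100 + 4/25 → 1/4
merge 19/100 + 1/4 → 11/25
merge 13/50 + 3/10 → 14/25
merge 11/25 + 14/25 → 1
L = 1/4 + 11/25 + 14/25 + 1 = 9/4 = 2.25 bits/symbol.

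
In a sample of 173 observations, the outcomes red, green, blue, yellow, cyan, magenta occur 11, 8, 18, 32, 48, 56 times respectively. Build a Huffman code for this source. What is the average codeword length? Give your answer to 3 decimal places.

2.324 bits/symbol

Probabilities are the counts divided by 173.
Repeatedly combine the two least-probable nodes; the expected code length is the sum of the merged weights.
merge 8/173 + 11/173 → 19/173
merge 18/173 + 19/173 → 37/173
merge 32/173 + 37/173 → 69/173
merge 48/173 + 56/173 → 104/173
merge 69/173 + 104/173 → 1
L = 19/173 + 37/173 + 69/173 + 104/173 + 1 = 402/173 ≈ 2.324 bits/symbol.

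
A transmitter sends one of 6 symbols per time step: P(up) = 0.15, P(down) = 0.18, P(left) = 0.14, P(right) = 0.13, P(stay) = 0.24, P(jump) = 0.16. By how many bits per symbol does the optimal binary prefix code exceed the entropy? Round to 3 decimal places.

0.027 bits

Entropy H = −Σ p log₂ p ≈ 2.5528 bits.
Huffman merges: 13/100+7/50→27/100; 3/20+4/25→31/100; 9/50+6/25→21/50; 27/100+31/100→29/50; 21/50+29/50→1. L = 129/50 ≈ 2.5800.
L − H = 2.5800 − 2.5528 = 0.027 bits.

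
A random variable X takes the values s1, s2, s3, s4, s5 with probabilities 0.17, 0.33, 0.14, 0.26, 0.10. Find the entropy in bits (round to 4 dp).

H = −Σ pᵢ log₂ pᵢ.
−0.17·log₂(0.17) = 0.4346
−0.33·log₂(0.33) = 0.5278
−0.14·log₂(0.14) = 0.3971
−0.26·log₂(0.26) = 0.5053
−0.10·log₂(0.10) = 0.3322
Sum ≈ 2.1970 → 2.1970 bits.

2.1970 bits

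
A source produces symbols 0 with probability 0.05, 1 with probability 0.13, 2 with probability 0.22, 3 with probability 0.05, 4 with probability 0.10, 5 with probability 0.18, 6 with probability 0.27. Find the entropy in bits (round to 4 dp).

H = −Σ pᵢ log₂ pᵢ.
−0.05·log₂(0.05) = 0.2161
−0.13·log₂(0.13) = 0.3826
−0.22·log₂(0.22) = 0.4806
−0.05·log₂(0.05) = 0.2161
−0.10·log₂(0.10) = 0.3322
−0.18·log₂(0.18) = 0.4453
−0.27·log₂(0.27) = 0.5100
Sum ≈ 2.5829 → 2.5829 bits.

2.5829 bits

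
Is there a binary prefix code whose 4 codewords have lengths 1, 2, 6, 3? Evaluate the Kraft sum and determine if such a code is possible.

0.890625; yes

With common denominator 2^6 = 64: Σ 2^(−ℓᵢ) = 32/64 + 16/64 + 1/64 + 8/64 = 57/64 = 0.890625.
Kraft's inequality requires Σ ≤ 1; here Σ = 0.890625 ≤ 1, so such a prefix code exists.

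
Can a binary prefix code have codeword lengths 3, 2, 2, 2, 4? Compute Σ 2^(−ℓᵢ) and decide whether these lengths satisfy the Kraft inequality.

With common denominator 2^4 = 16: Σ 2^(−ℓᵢ) = 2/16 + 4/16 + 4/16 + 4/16 + 1/16 = 15/16 = 0.9375.
Kraft's inequality requires Σ ≤ 1; here Σ = 0.9375 ≤ 1, so such a prefix code exists.

0.9375; yes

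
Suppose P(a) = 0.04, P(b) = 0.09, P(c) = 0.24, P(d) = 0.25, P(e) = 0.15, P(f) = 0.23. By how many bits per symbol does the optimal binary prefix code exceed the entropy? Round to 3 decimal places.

Entropy H = −Σ p log₂ p ≈ 2.3908 bits.
Huffman merges: 1/25+9/100→13/100; 13/100+3/20→7/25; 23/100+6/25→47/100; 1/4+7/25→53/100; 47/100+53/100→1. L = 241/100 ≈ 2.4100.
L − H = 2.4100 − 2.3908 = 0.019 bits.

0.019 bits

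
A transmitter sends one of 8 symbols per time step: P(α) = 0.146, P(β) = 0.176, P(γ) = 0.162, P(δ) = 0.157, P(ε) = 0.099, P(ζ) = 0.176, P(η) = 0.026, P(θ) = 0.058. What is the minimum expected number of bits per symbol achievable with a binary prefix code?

Repeatedly combine the two least-probable nodes; the expected code length is the sum of the merged weights.
merge 13/500 + 29/500 → 21/250
merge 21/250 + 99/1000 → 183/1000
merge 73/500 + 157/1000 → 303/1000
merge 81/500 + 22/125 → 169/500
merge 22/125 + 183/1000 → 359/1000
merge 303/1000 + 169/500 → 641/1000
merge 359/1000 + 641/1000 → 1
L = 21/250 + 183/1000 + 303/1000 + 169/500 + 359/1000 + 641/1000 + 1 = 727/250 = 2.908 bits/symbol.

2.908 bits/symbol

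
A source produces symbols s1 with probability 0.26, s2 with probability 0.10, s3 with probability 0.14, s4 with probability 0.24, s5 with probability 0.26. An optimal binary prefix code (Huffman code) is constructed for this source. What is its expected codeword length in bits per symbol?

Repeatedly combine the two least-probable nodes; the expected code length is the sum of the merged weights.
merge 1/10 + 7/50 → 6/25
merge 6/25 + 6/25 → 12/25
merge 13/50 + 13/50 → 13/25
merge 12/25 + 13/25 → 1
L = 6/25 + 12/25 + 13/25 + 1 = 56/25 = 2.24 bits/symbol.

2.24 bits/symbol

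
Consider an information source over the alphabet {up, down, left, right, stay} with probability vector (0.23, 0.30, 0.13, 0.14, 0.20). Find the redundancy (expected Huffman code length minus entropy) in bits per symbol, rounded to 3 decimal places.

0.017 bits

Entropy H = −Σ p log₂ p ≈ 2.2529 bits.
Huffman merges: 13/100+7/50→27/100; 1/5+23/100→43/100; 27/100+3/10→57/100; 43/100+57/100→1. L = 227/100 ≈ 2.2700.
L − H = 2.2700 − 2.2529 = 0.017 bits.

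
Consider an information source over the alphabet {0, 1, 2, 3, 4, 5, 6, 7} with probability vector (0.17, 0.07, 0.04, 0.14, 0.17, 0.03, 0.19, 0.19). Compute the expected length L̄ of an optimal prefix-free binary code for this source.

Repeatedly combine the two least-probable nodes; the expected code length is the sum of the merged weights.
merge 3/100 + 1/25 → 7/100
merge 7/100 + 7/100 → 7/50
merge 7/50 + 7/50 → 7/25
merge 17/100 + 17/100 → 17/50
merge 19/100 + 19/100 → 19/50
merge 7/25 + 17/50 → 31/50
merge 19/50 + 31/50 → 1
L = 7/100 + 7/50 + 7/25 + 17/50 + 19/50 + 31/50 + 1 = 283/100 = 2.83 bits/symbol.

2.83 bits/symbol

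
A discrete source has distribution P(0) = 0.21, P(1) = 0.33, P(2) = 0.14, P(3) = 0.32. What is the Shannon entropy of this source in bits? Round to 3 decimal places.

1.924 bits

H = −Σ pᵢ log₂ pᵢ.
−0.21·log₂(0.21) = 0.4728
−0.33·log₂(0.33) = 0.5278
−0.14·log₂(0.14) = 0.3971
−0.32·log₂(0.32) = 0.5260
Sum ≈ 1.9238 → 1.924 bits.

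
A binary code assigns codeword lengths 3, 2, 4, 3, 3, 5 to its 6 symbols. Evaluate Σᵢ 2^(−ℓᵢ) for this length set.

With common denominator 2^5 = 32: Σ 2^(−ℓᵢ) = 4/32 + 8/32 + 2/32 + 4/32 + 4/32 + 1/32 = 23/32 = 0.71875.

0.71875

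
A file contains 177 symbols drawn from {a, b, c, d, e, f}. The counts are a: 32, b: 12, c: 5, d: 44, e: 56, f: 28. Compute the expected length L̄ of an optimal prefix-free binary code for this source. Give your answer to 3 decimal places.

2.350 bits/symbol

Probabilities are the counts divided by 177.
Repeatedly combine the two least-probable nodes; the expected code length is the sum of the merged weights.
merge 5/177 + 4/59 → 17/177
merge 17/177 + 28/177 → 15/59
merge 32/177 + 44/177 → 76/177
merge 15/59 + 56/177 → 101/177
merge 76/177 + 101/177 → 1
L = 17/177 + 15/59 + 76/177 + 101/177 + 1 = 416/177 ≈ 2.350 bits/symbol.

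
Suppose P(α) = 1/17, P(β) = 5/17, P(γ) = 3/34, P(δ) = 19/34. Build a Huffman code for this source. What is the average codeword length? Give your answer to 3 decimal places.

1.588 bits/symbol

Repeatedly combine the two least-probable nodes; the expected code length is the sum of the merged weights.
merge 1/17 + 3/34 → 5/34
merge 5/34 + 5/17 → 15/34
merge 15/34 + 19/34 → 1
L = 5/34 + 15/34 + 1 = 27/17 ≈ 1.588 bits/symbol.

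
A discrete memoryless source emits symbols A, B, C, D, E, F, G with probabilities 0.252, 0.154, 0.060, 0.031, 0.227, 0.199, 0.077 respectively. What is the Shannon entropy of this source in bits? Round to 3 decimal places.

H = −Σ pᵢ log₂ pᵢ.
−0.252·log₂(0.252) = 0.5011
−0.154·log₂(0.154) = 0.4156
−0.060·log₂(0.060) = 0.2435
−0.031·log₂(0.031) = 0.1554
−0.227·log₂(0.227) = 0.4856
−0.199·log₂(0.199) = 0.4635
−0.077·log₂(0.077) = 0.2848
Sum ≈ 2.5496 → 2.550 bits.

2.550 bits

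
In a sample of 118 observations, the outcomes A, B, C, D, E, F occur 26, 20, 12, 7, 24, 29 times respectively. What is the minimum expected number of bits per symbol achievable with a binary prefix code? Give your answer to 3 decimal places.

Probabilities are the counts divided by 118.
Repeatedly combine the two least-probable nodes; the expected code length is the sum of the merged weights.
merge 7/118 + 6/59 → 19/118
merge 19/118 + 10/59 → 39/118
merge 12/59 + 13/59 → 25/59
merge 29/118 + 39/118 → 34/59
merge 25/59 + 34/59 → 1
L = 19/118 + 39/118 + 25/59 + 34/59 + 1 = 147/59 ≈ 2.492 bits/symbol.

2.492 bits/symbol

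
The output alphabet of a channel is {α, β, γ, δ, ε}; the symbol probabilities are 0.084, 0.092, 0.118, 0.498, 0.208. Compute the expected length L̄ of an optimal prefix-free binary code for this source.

1.972 bits/symbol

Repeatedly combine the two least-probable nodes; the expected code length is the sum of the merged weights.
merge 21/250 + 23/250 → 22/125
merge 59/500 + 22/125 → 147/500
merge 26/125 + 147/500 → 251/500
merge 249/500 + 251/500 → 1
L = 22/125 + 147/500 + 251/500 + 1 = 493/250 = 1.972 bits/symbol.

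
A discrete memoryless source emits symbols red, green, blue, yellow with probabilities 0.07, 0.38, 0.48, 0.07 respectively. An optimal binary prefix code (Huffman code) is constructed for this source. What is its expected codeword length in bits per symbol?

1.66 bits/symbol

Repeatedly combine the two least-probable nodes; the expected code length is the sum of the merged weights.
merge 7/100 + 7/100 → 7/50
merge 7/50 + 19/50 → 13/25
merge 12/25 + 13/25 → 1
L = 7/50 + 13/25 + 1 = 83/50 = 1.66 bits/symbol.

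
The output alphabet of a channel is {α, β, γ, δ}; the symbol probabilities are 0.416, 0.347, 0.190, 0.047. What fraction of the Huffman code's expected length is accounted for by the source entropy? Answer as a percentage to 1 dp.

94.4%

Entropy H = −Σ p log₂ p ≈ 1.7188 bits.
Huffman merges: 47/1000+19/100→237/1000; 237/1000+347/1000→73/125; 52/125+73/125→1. L = 1821/1000 ≈ 1.8210.
Efficiency = H/L = 1.7188/1.8210 = 94.4%.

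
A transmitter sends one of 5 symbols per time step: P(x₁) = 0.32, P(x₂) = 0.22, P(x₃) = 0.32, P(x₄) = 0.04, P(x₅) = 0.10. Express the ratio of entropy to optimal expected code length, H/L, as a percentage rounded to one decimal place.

95.8%

Entropy H = −Σ p log₂ p ≈ 2.0506 bits.
Huffman merges: 1/25+1/10→7/50; 7/50+11/50→9/25; 8/25+8/25→16/25; 9/25+16/25→1. L = 107/50 ≈ 2.1400.
Efficiency = H/L = 2.0506/2.1400 = 95.8%.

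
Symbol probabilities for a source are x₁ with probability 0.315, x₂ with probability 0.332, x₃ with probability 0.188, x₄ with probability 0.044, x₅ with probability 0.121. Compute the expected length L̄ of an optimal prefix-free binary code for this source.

Repeatedly combine the two least-probable nodes; the expected code length is the sum of the merged weights.
merge 11/250 + 121/1000 → 33/200
merge 33/200 + 47/250 → 353/1000
merge 63/200 + 83/250 → 647/1000
merge 353/1000 + 647/1000 → 1
L = 33/200 + 353/1000 + 647/1000 + 1 = 433/200 = 2.165 bits/symbol.

2.165 bits/symbol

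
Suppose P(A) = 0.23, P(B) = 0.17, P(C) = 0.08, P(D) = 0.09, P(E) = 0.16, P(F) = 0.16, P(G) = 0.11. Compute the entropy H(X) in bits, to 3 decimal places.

H = −Σ pᵢ log₂ pᵢ.
−0.23·log₂(0.23) = 0.4877
−0.17·log₂(0.17) = 0.4346
−0.08·log₂(0.08) = 0.2915
−0.09·log₂(0.09) = 0.3127
−0.16·log₂(0.16) = 0.4230
−0.16·log₂(0.16) = 0.4230
−0.11·log₂(0.11) = 0.3503
Sum ≈ 2.7227 → 2.723 bits.

2.723 bits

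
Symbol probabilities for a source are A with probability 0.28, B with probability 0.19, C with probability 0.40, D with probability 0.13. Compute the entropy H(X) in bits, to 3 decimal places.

1.881 bits

H = −Σ pᵢ log₂ pᵢ.
−0.28·log₂(0.28) = 0.5142
−0.19·log₂(0.19) = 0.4552
−0.40·log₂(0.40) = 0.5288
−0.13·log₂(0.13) = 0.3826
Sum ≈ 1.8809 → 1.881 bits.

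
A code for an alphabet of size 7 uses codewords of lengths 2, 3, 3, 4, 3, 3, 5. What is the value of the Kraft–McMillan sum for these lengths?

0.84375

With common denominator 2^5 = 32: Σ 2^(−ℓᵢ) = 8/32 + 4/32 + 4/32 + 2/32 + 4/32 + 4/32 + 1/32 = 27/32 = 0.84375.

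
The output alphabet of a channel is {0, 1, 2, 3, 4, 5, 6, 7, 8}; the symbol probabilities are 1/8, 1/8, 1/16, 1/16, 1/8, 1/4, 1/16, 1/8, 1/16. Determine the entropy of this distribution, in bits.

3 bits

Each probability is a power of 1/2, so log₂(1/p) is an integer.
H = Σ p·log₂(1/p) = 1/8·3 + 1/8·3 + 1/16·4 + 1/16·4 + 1/8·3 + 1/4·2 + 1/16·4 + 1/8·3 + 1/16·4 = 3 bits.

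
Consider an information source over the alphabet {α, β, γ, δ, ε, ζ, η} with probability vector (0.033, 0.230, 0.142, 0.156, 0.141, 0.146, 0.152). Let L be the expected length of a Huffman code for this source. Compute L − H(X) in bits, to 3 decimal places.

Entropy H = −Σ p log₂ p ≈ 2.6850 bits.
Huffman merges: 33/1000+141/1000→87/500; 71/500+73/500→36/125; 19/125+39/250→77/250; 87/500+23/100→101/250; 36/125+77/250→149/250; 101/250+149/250→1. L = 277/100 ≈ 2.7700.
L − H = 2.7700 − 2.6850 = 0.085 bits.

0.085 bits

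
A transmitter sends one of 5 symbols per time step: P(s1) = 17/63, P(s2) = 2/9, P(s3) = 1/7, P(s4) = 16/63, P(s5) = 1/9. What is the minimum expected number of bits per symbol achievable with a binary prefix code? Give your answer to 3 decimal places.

Repeatedly combine the two least-probable nodes; the expected code length is the sum of the merged weights.
merge 1/9 + 1/7 → 16/63
merge 2/9 + 16/63 → 10/21
merge 16/63 + 17/63 → 11/21
merge 10/21 + 11/21 → 1
L = 16/63 + 10/21 + 11/21 + 1 = 142/63 ≈ 2.254 bits/symbol.

2.254 bits/symbol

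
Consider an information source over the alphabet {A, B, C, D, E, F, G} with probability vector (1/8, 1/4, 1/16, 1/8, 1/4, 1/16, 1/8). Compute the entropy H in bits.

Each probability is a power of 1/2, so log₂(1/p) is an integer.
H = Σ p·log₂(1/p) = 1/8·3 + 1/4·2 + 1/16·4 + 1/8·3 + 1/4·2 + 1/16·4 + 1/8·3 = 2.625 bits.

2.625 bits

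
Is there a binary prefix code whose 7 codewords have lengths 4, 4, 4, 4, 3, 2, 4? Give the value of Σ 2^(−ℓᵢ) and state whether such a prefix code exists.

0.6875; yes

With common denominator 2^4 = 16: Σ 2^(−ℓᵢ) = 1/16 + 1/16 + 1/16 + 1/16 + 2/16 + 4/16 + 1/16 = 11/16 = 0.6875.
Kraft's inequality requires Σ ≤ 1; here Σ = 0.6875 ≤ 1, so such a prefix code exists.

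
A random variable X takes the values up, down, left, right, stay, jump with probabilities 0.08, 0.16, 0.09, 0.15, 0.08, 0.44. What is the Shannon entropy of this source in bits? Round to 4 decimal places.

2.2504 bits

H = −Σ pᵢ log₂ pᵢ.
−0.08·log₂(0.08) = 0.2915
−0.16·log₂(0.16) = 0.4230
−0.09·log₂(0.09) = 0.3127
−0.15·log₂(0.15) = 0.4105
−0.08·log₂(0.08) = 0.2915
−0.44·log₂(0.44) = 0.5211
Sum ≈ 2.2504 → 2.2504 bits.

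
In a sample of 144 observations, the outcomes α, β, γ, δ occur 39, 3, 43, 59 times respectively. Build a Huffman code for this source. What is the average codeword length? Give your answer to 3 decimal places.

Probabilities are the counts divided by 144.
Repeatedly combine the two least-probable nodes; the expected code length is the sum of the merged weights.
merge 1/48 + 13/48 → 7/24
merge 7/24 + 43/144 → 85/144
merge 59/144 + 85/144 → 1
L = 7/24 + 85/144 + 1 = 271/144 ≈ 1.882 bits/symbol.

1.882 bits/symbol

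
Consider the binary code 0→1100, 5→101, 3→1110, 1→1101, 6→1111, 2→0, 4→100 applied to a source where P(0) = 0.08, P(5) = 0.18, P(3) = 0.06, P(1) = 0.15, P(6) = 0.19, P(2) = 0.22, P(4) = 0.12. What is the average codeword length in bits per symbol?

L̄ = Σ pᵢ·ℓᵢ = 0.08·4 + 0.18·3 + 0.06·4 + 0.15·4 + 0.19·4 + 0.22·1 + 0.12·3 = 3.04 bits/symbol.

3.04 bits/symbol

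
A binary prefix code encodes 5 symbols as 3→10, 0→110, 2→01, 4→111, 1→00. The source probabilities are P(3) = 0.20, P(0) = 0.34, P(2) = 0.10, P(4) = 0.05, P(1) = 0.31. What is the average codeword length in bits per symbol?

L̄ = Σ pᵢ·ℓᵢ = 0.20·2 + 0.34·3 + 0.10·2 + 0.05·3 + 0.31·2 = 2.39 bits/symbol.

2.39 bits/symbol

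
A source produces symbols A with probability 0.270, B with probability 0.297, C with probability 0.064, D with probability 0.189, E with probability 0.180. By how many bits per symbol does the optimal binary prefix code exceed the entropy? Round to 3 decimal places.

Entropy H = −Σ p log₂ p ≈ 2.1836 bits.
Huffman merges: 8/125+9/50→61/250; 189/1000+61/250→433/1000; 27/100+297/1000→567/1000; 433/1000+567/1000→1. L = 561/250 ≈ 2.2440.
L − H = 2.2440 − 2.1836 = 0.060 bits.

0.060 bits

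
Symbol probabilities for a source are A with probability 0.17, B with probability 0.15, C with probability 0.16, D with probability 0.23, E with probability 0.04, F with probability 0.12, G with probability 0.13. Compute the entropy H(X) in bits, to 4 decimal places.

2.6913 bits

H = −Σ pᵢ log₂ pᵢ.
−0.17·log₂(0.17) = 0.4346
−0.15·log₂(0.15) = 0.4105
−0.16·log₂(0.16) = 0.4230
−0.23·log₂(0.23) = 0.4877
−0.04·log₂(0.04) = 0.1858
−0.12·log₂(0.12) = 0.3671
−0.13·log₂(0.13) = 0.3826
Sum ≈ 2.6913 → 2.6913 bits.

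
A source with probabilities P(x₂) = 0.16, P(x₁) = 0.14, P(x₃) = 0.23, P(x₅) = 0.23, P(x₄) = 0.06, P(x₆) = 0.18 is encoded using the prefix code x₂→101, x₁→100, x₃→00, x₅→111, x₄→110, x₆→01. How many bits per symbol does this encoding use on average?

2.59 bits/symbol

L̄ = Σ pᵢ·ℓᵢ = 0.16·3 + 0.14·3 + 0.23·2 + 0.23·3 + 0.06·3 + 0.18·2 = 2.59 bits/symbol.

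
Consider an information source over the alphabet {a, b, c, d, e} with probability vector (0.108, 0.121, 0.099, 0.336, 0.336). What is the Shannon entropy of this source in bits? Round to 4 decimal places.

2.1031 bits

H = −Σ pᵢ log₂ pᵢ.
−0.108·log₂(0.108) = 0.3468
−0.121·log₂(0.121) = 0.3687
−0.099·log₂(0.099) = 0.3303
−0.336·log₂(0.336) = 0.5287
−0.336·log₂(0.336) = 0.5287
Sum ≈ 2.1031 → 2.1031 bits.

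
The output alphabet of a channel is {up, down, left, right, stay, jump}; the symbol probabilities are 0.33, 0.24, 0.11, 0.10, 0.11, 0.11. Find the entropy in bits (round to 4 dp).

H = −Σ pᵢ log₂ pᵢ.
−0.33·log₂(0.33) = 0.5278
−0.24·log₂(0.24) = 0.4941
−0.11·log₂(0.11) = 0.3503
−0.10·log₂(0.10) = 0.3322
−0.11·log₂(0.11) = 0.3503
−0.11·log₂(0.11) = 0.3503
Sum ≈ 2.4050 → 2.4050 bits.

2.4050 bits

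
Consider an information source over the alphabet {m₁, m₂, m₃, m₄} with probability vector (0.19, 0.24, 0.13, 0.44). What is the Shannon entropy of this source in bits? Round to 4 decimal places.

1.8532 bits

H = −Σ pᵢ log₂ pᵢ.
−0.19·log₂(0.19) = 0.4552
−0.24·log₂(0.24) = 0.4941
−0.13·log₂(0.13) = 0.3826
−0.44·log₂(0.44) = 0.5211
Sum ≈ 1.8532 → 1.8532 bits.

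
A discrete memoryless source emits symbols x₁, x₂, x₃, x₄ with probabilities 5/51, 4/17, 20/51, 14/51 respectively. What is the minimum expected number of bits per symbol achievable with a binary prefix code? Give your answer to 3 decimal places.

Repeatedly combine the two least-probable nodes; the expected code length is the sum of the merged weights.
merge 5/51 + 4/17 → 1/3
merge 14/51 + 1/3 → 31/51
merge 20/51 + 31/51 → 1
L = 1/3 + 31/51 + 1 = 33/17 ≈ 1.941 bits/symbol.

1.941 bits/symbol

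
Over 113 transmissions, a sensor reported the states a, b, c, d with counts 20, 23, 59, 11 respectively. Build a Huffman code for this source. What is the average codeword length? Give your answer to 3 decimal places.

Probabilities are the counts divided by 113.
Repeatedly combine the two least-probable nodes; the expected code length is the sum of the merged weights.
merge 11/113 + 20/113 → 31/113
merge 23/113 + 31/113 → 54/113
merge 54/113 + 59/113 → 1
L = 31/113 + 54/113 + 1 = 198/113 ≈ 1.752 bits/symbol.

1.752 bits/symbol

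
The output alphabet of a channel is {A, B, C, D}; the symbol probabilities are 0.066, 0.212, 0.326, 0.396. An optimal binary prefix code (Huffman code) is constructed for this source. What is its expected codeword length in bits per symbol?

Repeatedly combine the two least-probable nodes; the expected code length is the sum of the merged weights.
merge 33/500 + 53/250 → 139/500
merge 139/500 + 163/500 → 151/250
merge 99/250 + 151/250 → 1
L = 139/500 + 151/250 + 1 = 941/500 = 1.882 bits/symbol.

1.882 bits/symbol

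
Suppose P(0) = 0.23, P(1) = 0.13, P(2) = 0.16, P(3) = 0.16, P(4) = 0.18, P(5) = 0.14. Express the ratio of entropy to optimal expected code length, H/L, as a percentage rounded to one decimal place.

Entropy H = −Σ p log₂ p ≈ 2.5588 bits.
Huffman merges: 13/100+7/50→27/100; 4/25+4/25→8/25; 9/50+23/100→41/100; 27/100+8/25→59/100; 41/100+59/100→1. L = 259/100 ≈ 2.5900.
Efficiency = H/L = 2.5588/2.5900 = 98.8%.

98.8%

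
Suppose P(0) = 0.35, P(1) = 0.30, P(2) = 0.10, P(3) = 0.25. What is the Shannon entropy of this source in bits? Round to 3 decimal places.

H = −Σ pᵢ log₂ pᵢ.
−0.35·log₂(0.35) = 0.5301
−0.30·log₂(0.30) = 0.5211
−0.10·log₂(0.10) = 0.3322
−0.25·log₂(0.25) = 0.5000
Sum ≈ 1.8834 → 1.883 bits.

1.883 bits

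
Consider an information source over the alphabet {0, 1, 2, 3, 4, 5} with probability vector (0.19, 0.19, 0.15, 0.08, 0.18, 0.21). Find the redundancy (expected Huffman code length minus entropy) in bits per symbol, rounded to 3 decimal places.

Entropy H = −Σ p log₂ p ≈ 2.5306 bits.
Huffman merges: 2/25+3/20→23/100; 9/50+19/100→37/100; 19/100+21/100→2/5; 23/100+37/100→3/5; 2/5+3/5→1. L = 13/5 ≈ 2.6000.
L − H = 2.6000 − 2.5306 = 0.069 bits.

0.069 bits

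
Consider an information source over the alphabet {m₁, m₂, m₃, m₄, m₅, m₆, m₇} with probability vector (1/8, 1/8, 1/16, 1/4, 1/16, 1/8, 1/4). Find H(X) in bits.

2.625 bits

Each probability is a power of 1/2, so log₂(1/p) is an integer.
H = Σ p·log₂(1/p) = 1/8·3 + 1/8·3 + 1/16·4 + 1/4·2 + 1/16·4 + 1/8·3 + 1/4·2 = 2.625 bits.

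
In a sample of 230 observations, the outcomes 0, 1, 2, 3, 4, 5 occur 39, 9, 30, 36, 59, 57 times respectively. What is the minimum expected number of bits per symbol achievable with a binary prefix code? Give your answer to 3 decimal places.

Probabilities are the counts divided by 230.
Repeatedly combine the two least-probable nodes; the expected code length is the sum of the merged weights.
merge 9/230 + 3/23 → 39/230
merge 18/115 + 39/230 → 15/46
merge 39/230 + 57/230 → 48/115
merge 59/230 + 15/46 → 67/115
merge 48/115 + 67/115 → 1
L = 39/230 + 15/46 + 48/115 + 67/115 + 1 = 287/115 ≈ 2.496 bits/symbol.

2.496 bits/symbol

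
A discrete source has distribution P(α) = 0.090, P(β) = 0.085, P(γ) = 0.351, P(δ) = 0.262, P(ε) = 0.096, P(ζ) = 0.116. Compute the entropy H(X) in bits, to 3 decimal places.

H = −Σ pᵢ log₂ pᵢ.
−0.090·log₂(0.090) = 0.3127
−0.085·log₂(0.085) = 0.3023
−0.351·log₂(0.351) = 0.5302
−0.262·log₂(0.262) = 0.5063
−0.096·log₂(0.096) = 0.3246
−0.116·log₂(0.116) = 0.3605
Sum ≈ 2.3365 → 2.336 bits.

2.336 bits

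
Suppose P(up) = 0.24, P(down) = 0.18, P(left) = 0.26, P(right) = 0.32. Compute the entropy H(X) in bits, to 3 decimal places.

1.971 bits

H = −Σ pᵢ log₂ pᵢ.
−0.24·log₂(0.24) = 0.4941
−0.18·log₂(0.18) = 0.4453
−0.26·log₂(0.26) = 0.5053
−0.32·log₂(0.32) = 0.5260
Sum ≈ 1.9708 → 1.971 bits.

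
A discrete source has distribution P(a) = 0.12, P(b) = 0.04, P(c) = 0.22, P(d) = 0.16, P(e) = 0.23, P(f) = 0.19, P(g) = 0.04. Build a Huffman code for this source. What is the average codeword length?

2.63 bits/symbol

Repeatedly combine the two least-probable nodes; the expected code length is the sum of the merged weights.
merge 1/25 + 1/25 → 2/25
merge 2/25 + 3/25 → 1/5
merge 4/25 + 19/100 → 7/20
merge 1/5 + 11/50 → 21/50
merge 23/100 + 7/20 → 29/50
merge 21/50 + 29/50 → 1
L = 2/25 + 1/5 + 7/20 + 21/50 + 29/50 + 1 = 263/100 = 2.63 bits/symbol.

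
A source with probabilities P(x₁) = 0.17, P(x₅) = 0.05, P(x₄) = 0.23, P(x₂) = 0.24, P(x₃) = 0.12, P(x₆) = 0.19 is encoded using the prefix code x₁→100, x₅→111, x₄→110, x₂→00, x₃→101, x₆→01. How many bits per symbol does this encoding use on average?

2.57 bits/symbol

L̄ = Σ pᵢ·ℓᵢ = 0.17·3 + 0.05·3 + 0.23·3 + 0.24·2 + 0.12·3 + 0.19·2 = 2.57 bits/symbol.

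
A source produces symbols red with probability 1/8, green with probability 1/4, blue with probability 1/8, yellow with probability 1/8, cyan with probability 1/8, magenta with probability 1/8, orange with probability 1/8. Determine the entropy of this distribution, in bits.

2.75 bits

Each probability is a power of 1/2, so log₂(1/p) is an integer.
H = Σ p·log₂(1/p) = 1/8·3 + 1/4·2 + 1/8·3 + 1/8·3 + 1/8·3 + 1/8·3 + 1/8·3 = 2.75 bits.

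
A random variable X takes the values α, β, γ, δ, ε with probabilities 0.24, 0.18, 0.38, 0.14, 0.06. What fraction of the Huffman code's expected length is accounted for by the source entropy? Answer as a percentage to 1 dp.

Entropy H = −Σ p log₂ p ≈ 2.1105 bits.
Huffman merges: 3/50+7/50→1/5; 9/50+1/5→19/50; 6/25+19/50→31/50; 19/50+31/50→1. L = 11/5 ≈ 2.2000.
Efficiency = H/L = 2.1105/2.2000 = 95.9%.

95.9%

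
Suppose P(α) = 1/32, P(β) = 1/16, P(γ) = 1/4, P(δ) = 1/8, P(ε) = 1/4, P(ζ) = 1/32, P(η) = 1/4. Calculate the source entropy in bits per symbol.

Each probability is a power of 1/2, so log₂(1/p) is an integer.
H = Σ p·log₂(1/p) = 1/32·5 + 1/16·4 + 1/4·2 + 1/8·3 + 1/4·2 + 1/32·5 + 1/4·2 = 2.4375 bits.

2.4375 bits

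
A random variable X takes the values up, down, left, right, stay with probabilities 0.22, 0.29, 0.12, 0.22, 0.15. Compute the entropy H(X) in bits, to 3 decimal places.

H = −Σ pᵢ log₂ pᵢ.
−0.22·log₂(0.22) = 0.4806
−0.29·log₂(0.29) = 0.5179
−0.12·log₂(0.12) = 0.3671
−0.22·log₂(0.22) = 0.4806
−0.15·log₂(0.15) = 0.4105
Sum ≈ 2.2567 → 2.257 bits.

2.257 bits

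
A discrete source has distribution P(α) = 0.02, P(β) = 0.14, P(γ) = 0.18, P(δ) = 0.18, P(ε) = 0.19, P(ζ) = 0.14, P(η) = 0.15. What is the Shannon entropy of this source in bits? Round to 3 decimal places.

2.663 bits

H = −Σ pᵢ log₂ pᵢ.
−0.02·log₂(0.02) = 0.1129
−0.14·log₂(0.14) = 0.3971
−0.18·log₂(0.18) = 0.4453
−0.18·log₂(0.18) = 0.4453
−0.19·log₂(0.19) = 0.4552
−0.14·log₂(0.14) = 0.3971
−0.15·log₂(0.15) = 0.4105
Sum ≈ 2.6635 → 2.663 bits.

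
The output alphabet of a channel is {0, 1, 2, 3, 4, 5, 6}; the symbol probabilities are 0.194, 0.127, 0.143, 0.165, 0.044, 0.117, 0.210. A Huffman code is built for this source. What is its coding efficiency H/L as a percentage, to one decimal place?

98.0%

Entropy H = −Σ p log₂ p ≈ 2.7005 bits.
Huffman merges: 11/250+117/1000→161/1000; 127/1000+143/1000→27/100; 161/1000+33/200→163/500; 97/500+21/100→101/250; 27/100+163/500→149/250; 101/250+149/250→1. L = 2757/1000 ≈ 2.7570.
Efficiency = H/L = 2.7005/2.7570 = 98.0%.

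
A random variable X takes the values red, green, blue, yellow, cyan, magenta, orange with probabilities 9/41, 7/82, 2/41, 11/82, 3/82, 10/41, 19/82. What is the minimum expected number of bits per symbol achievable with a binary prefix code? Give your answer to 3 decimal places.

2.561 bits/symbol

Repeatedly combine the two least-probable nodes; the expected code length is the sum of the merged weights.
merge 3/82 + 2/41 → 7/82
merge 7/82 + 7/82 → 7/41
merge 11/82 + 7/41 → 25/82
merge 9/41 + 19/82 → 37/82
merge 10/41 + 25/82 → 45/82
merge 37/82 + 45/82 → 1
L = 7/82 + 7/41 + 25/82 + 37/82 + 45/82 + 1 = 105/41 ≈ 2.561 bits/symbol.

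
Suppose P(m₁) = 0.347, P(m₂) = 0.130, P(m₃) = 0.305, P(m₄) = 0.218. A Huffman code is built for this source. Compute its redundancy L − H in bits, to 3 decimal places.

0.086 bits

Entropy H = −Σ p log₂ p ≈ 1.9141 bits.
Huffman merges: 13/100+109/500→87/250; 61/200+347/1000→163/250; 87/250+163/250→1. L = 2 ≈ 2.0000.
L − H = 2.0000 − 1.9141 = 0.086 bits.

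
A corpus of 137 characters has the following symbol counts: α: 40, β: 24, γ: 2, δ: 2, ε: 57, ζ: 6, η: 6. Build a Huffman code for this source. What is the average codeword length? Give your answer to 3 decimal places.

Probabilities are the counts divided by 137.
Repeatedly combine the two least-probable nodes; the expected code length is the sum of the merged weights.
merge 2/137 + 2/137 → 4/137
merge 4/137 + 6/137 → 10/137
merge 6/137 + 10/137 → 16/137
merge 16/137 + 24/137 → 40/137
merge 40/137 + 40/137 → 80/137
merge 57/137 + 80/137 → 1
L = 4/137 + 10/137 + 16/137 + 40/137 + 80/137 + 1 = 287/137 ≈ 2.095 bits/symbol.

2.095 bits/symbol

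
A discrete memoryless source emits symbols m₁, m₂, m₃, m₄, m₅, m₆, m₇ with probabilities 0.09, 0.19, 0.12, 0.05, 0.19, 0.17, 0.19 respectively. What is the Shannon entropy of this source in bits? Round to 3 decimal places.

2.696 bits

H = −Σ pᵢ log₂ pᵢ.
−0.09·log₂(0.09) = 0.3127
−0.19·log₂(0.19) = 0.4552
−0.12·log₂(0.12) = 0.3671
−0.05·log₂(0.05) = 0.2161
−0.19·log₂(0.19) = 0.4552
−0.17·log₂(0.17) = 0.4346
−0.19·log₂(0.19) = 0.4552
Sum ≈ 2.6961 → 2.696 bits.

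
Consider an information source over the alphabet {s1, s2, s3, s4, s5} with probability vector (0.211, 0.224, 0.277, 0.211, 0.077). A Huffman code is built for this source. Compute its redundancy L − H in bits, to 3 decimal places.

0.059 bits

Entropy H = −Σ p log₂ p ≈ 2.2286 bits.
Huffman merges: 77/1000+211/1000→36/125; 211/1000+28/125→87/200; 277/1000+36/125→113/200; 87/200+113/200→1. L = 286/125 ≈ 2.2880.
L − H = 2.2880 − 2.2286 = 0.059 bits.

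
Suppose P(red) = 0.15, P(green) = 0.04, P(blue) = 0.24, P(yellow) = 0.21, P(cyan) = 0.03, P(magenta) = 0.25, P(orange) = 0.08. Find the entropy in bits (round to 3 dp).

2.507 bits

H = −Σ pᵢ log₂ pᵢ.
−0.15·log₂(0.15) = 0.4105
−0.04·log₂(0.04) = 0.1858
−0.24·log₂(0.24) = 0.4941
−0.21·log₂(0.21) = 0.4728
−0.03·log₂(0.03) = 0.1518
−0.25·log₂(0.25) = 0.5000
−0.08·log₂(0.08) = 0.2915
Sum ≈ 2.5065 → 2.507 bits.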